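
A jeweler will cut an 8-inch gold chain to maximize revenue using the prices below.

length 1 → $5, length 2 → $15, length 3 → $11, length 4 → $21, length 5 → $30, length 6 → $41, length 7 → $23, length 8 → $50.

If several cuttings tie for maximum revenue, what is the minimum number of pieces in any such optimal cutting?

Build r[k] bottom-up: r[k] = max over allowed piece i of (p[i] + r[k−i]).
r[1] = 5
r[2] = 15
r[3] = 20  (first piece 1, then r[2]=15)
r[4] = 30  (first piece 2, then r[2]=15)
r[5] = 35  (first piece 1, then r[4]=30)
r[6] = 45  (first piece 2, then r[4]=30)
r[7] = 50  (first piece 1, then r[6]=45)
r[8] = 60  (first piece 2, then r[6]=45)
Maximum revenue is $60.
Now minimize piece count subject to staying optimal: for each k, pieces[k] = 1 + min over i with p[i]+r[k−i]=r[k] of pieces[k−i].
pieces[5] = 3
pieces[6] = 3
pieces[7] = 4
pieces[8] = 4

4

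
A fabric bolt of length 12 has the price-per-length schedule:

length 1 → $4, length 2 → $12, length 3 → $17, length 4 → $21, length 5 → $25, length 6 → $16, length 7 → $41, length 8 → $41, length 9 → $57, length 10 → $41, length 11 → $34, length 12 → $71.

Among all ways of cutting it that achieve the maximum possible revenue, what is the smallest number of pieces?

Consider every possible first cut. r[k] is the best of p[i]+r[k−i] over all sellable i≤k.
r[1] = 4
r[2] = max(4+4, 12+0) = 12
r[3] = max(4+12, 12+4, 17+0) = 17
r[4] = max(4+17, 12+12, 17+4, 21+0) = 24
r[5] = max(4+24, 12+17, 17+12, 21+4, 25+0) = 29
r[6] = max(4+29, 12+24, 17+17, 21+12, 25+4, 16+0) = 36
r[7] = max(4+36, 12+29, 17+24, …, 16+4, 41+0) = 41
r[8] = max(4+41, 12+36, 17+29, …, 41+4, 41+0) = 48
r[9] = max(4+48, 12+41, 17+36, …, 41+4, 57+0) = 57
r[10] = max(4+57, 12+48, 17+41, …, 57+4, 41+0) = 61
r[11] = max(4+61, 12+57, 17+48, …, 41+4, 34+0) = 69
r[12] = max(4+69, 12+61, 17+57, …, 34+4, 71+0) = 74
Maximum revenue is $74.
Now minimize piece count subject to staying optimal: for each k, pieces[k] = 1 + min over i with p[i]+r[k−i]=r[k] of pieces[k−i].
pieces[9] = 1
pieces[10] = 2
pieces[11] = 2
pieces[12] = 2

2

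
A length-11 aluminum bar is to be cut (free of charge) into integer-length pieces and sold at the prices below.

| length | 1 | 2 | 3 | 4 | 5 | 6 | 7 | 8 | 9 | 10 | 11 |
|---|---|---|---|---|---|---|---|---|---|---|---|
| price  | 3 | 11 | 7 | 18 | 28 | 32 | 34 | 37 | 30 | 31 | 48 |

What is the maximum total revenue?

Consider every possible first cut. r[k] is the best of p[i]+r[k−i] over all sellable i≤k.
r[1] = 3
r[2] = 11
r[3] = 14  (first piece 1, then r[2]=11)
r[4] = 22  (first piece 2, then r[2]=11)
r[5] = 28
r[6] = 33  (first piece 2, then r[4]=22)
r[7] = 39  (first piece 2, then r[5]=28)
r[8] = 44  (first piece 2, then r[6]=33)
r[9] = 50  (first piece 2, then r[7]=39)
r[10] = 56  (first piece 5, then r[5]=28)
r[11] = 61  (first piece 2, then r[9]=50)
One optimal cutting: 5 + 2 + 2 + 2 → $28 + $11 + $11 + $11 = $61.

61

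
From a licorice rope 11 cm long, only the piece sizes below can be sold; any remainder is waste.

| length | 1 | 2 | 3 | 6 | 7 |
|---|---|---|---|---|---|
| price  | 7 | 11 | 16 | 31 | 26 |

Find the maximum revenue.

77

Build f[k] bottom-up: f[k] = max over allowed piece i of (p[i] + f[k−i]).
f[1] = 7
f[2] = 14  (first piece 1, then f[1]=7)
f[3] = 21  (first piece 1, then f[2]=14)
f[4] = 28  (first piece 1, then f[3]=21)
f[5] = 35  (first piece 1, then f[4]=28)
f[6] = 42  (first piece 1, then f[5]=35)
f[7] = 49  (first piece 1, then f[6]=42)
f[8] = 56  (first piece 1, then f[7]=49)
f[9] = 63  (first piece 1, then f[8]=56)
f[10] = 70  (first piece 1, then f[9]=63)
f[11] = 77  (first piece 1, then f[10]=70)
One optimal cutting: 1 + 1 + 1 + 1 + 1 + 1 + 1 + 1 + 1 + 1 + 1 → ¢77.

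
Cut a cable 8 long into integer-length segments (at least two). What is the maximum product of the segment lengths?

18

Let P[k] be the best product for length k (with at least one cut). For each first piece i, the rest contributes max(k−i, P[k−i]).
P[2] = 1*max(1,0) = 1*1 = 1
P[3] = 1*max(2,1) = 1*2 = 2
P[4] = 2*max(2,1) = 2*2 = 4
P[5] = 2*max(3,2) = 2*3 = 6
P[6] = 3*max(3,2) = 3*3 = 9
P[7] = 2*max(5,6) = 2*6 = 12
P[8] = 2*max(6,9) = 2*9 = 18
One optimal split: 3 + 3 + 2; product 3*3*2 = 18.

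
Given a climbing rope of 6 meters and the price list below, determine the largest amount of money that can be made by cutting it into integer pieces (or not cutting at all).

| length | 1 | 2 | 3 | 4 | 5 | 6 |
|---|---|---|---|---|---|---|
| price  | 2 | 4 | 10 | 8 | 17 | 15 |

Consider every possible first cut. R[k] is the best of p[i]+R[k−i] over all sellable i≤k.
R[1] = 2
R[2] = 4  (first piece 1, then R[1]=2)
R[3] = 10
R[4] = 12  (first piece 1, then R[3]=10)
R[5] = 17
R[6] = 20  (first piece 3, then R[3]=10)
One optimal cutting: 3 + 3 → €10 + €10 = €20.

20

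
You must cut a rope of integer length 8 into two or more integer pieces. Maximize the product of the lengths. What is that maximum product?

Define g[k] = max over 1≤i<k of i · max(k−i, g[k−i]); the inner max lets the remainder stay uncut if that's better.
g[2] = 1×max(1,0) = 1×1 = 1
g[3] = max(1×2, 2×1) = 2
g[4] = max(1×3, 2×2, 3×1) = 4
g[5] = max(1×4, 2×3, 3×2, 4×1) = 6
g[6] = max(1×6, 2×4, 3×3, 4×2, 5×1) = 9
g[7] = max(1×9, 2×6, 3×4, 4×3, 5×2, 6×1) = 12
g[8] = max(1×12, 2×9, 3×6, …, 6×2, 7×1) = 18
One optimal split: 3 + 3 + 2; product 3×3×2 = 18.

18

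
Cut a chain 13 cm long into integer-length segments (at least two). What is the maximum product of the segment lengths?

108

Define P[k] = max over 1≤i<k of i · max(k−i, P[k−i]); the inner max lets the remainder stay uncut if that's better.
P[2] = 1*max(1,0) = 1*1 = 1
P[3] = max(1*2, 2*1) = 2
P[4] = max(1*3, 2*2, 3*1) = 4
P[5] = max(1*4, 2*3, 3*2, 4*1) = 6
P[6] = max(1*6, 2*4, 3*3, 4*2, 5*1) = 9
P[7] = max(1*9, 2*6, 3*4, 4*3, 5*2, 6*1) = 12
P[8] = max(1*12, 2*9, 3*6, …, 6*2, 7*1) = 18
P[9] = max(1*18, 2*12, 3*9, …, 7*2, 8*1) = 27
P[10] = max(1*27, 2*18, 3*12, …, 8*2, 9*1) = 36
P[11] = max(1*36, 2*27, 3*18, …, 9*2, 10*1) = 54
P[12] = max(1*54, 2*36, 3*27, …, 10*2, 11*1) = 81
P[13] = max(1*81, 2*54, 3*36, …, 11*2, 12*1) = 108
One optimal split: 3 + 3 + 3 + 2 + 2; product 3*3*3*2*2 = 108.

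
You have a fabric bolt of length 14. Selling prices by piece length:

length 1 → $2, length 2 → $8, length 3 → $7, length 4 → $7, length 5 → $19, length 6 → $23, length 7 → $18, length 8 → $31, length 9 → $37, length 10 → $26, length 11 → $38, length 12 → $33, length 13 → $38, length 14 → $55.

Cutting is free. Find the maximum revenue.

56

Build R[k] bottom-up: R[k] = max over allowed piece i of (p[i] + R[k−i]).
R[1] = 2
R[2] = 8
R[3] = 10  (first piece 1, then R[2]=8)
R[4] = 16  (first piece 2, then R[2]=8)
R[5] = 19
R[6] = 24  (first piece 2, then R[4]=16)
R[7] = 27  (first piece 2, then R[5]=19)
R[8] = 32  (first piece 2, then R[6]=24)
R[9] = 37
R[10] = 40  (first piece 2, then R[8]=32)
R[11] = 45  (first piece 2, then R[9]=37)
R[12] = 48  (first piece 2, then R[10]=40)
R[13] = 53  (first piece 2, then R[11]=45)
R[14] = 56  (first piece 2, then R[12]=48)
One optimal cutting: 2 + 2 + 2 + 2 + 2 + 2 + 2 → $8 + $8 + $8 + $8 + $8 + $8 + $8 = $56.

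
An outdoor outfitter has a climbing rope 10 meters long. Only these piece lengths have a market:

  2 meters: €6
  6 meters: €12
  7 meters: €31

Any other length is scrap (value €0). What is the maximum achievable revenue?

37

Let r[k] be the best obtainable value from length k. For each k, try every first piece i and keep the best of price[i] + r[k−i].
r[1] = 0
r[2] = 6
r[3] = 6
r[4] = 12  (first piece 2, then r[2]=6)
r[5] = 12
r[6] = 18  (first piece 2, then r[4]=12)
r[7] = 31
r[8] = 31
r[9] = 37  (first piece 2, then r[7]=31)
r[10] = 37
One optimal cutting: pieces 7 + 2 with 1 meter of scrap → €37.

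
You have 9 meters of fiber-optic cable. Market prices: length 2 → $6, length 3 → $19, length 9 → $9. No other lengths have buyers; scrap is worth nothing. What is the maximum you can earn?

57

Build r[k] bottom-up: r[k] = max over allowed piece i of (p[i] + r[k−i]).
r[1] = 0
r[2] = 6
r[3] = 19
r[4] = 19
r[5] = 25  (first piece 2, then r[3]=19)
r[6] = 38  (first piece 3, then r[3]=19)
r[7] = 38
r[8] = 44  (first piece 2, then r[6]=38)
r[9] = 57  (first piece 3, then r[6]=38)
One optimal cutting: 3 + 3 + 3 → $57.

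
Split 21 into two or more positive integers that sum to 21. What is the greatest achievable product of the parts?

Let g[k] be the best product for length k (with at least one cut). For each first piece i, the rest contributes max(k−i, g[k−i]).
g[2] = 1·max(1,0) = 1·1 = 1
g[3] = 1·max(2,1) = 1·2 = 2
g[4] = 2·max(2,1) = 2·2 = 4
g[5] = 2·max(3,2) = 2·3 = 6
g[6] = 3·max(3,2) = 3·3 = 9
g[7] = 2·max(5,6) = 2·6 = 12
g[8] = 2·max(6,9) = 2·9 = 18
g[9] = 3·max(6,9) = 3·9 = 27
g[10] = 2·max(8,18) = 2·18 = 36
g[11] = 2·max(9,27) = 2·27 = 54
g[12] = 3·max(9,27) = 3·27 = 81
g[13] = 2·max(11,54) = 2·54 = 108
g[14] = 2·max(12,81) = 2·81 = 162
g[15] = 3·max(12,81) = 3·81 = 243
g[16] = 2·max(14,162) = 2·162 = 324
g[17] = 2·max(15,243) = 2·243 = 486
g[18] = 3·max(15,243) = 3·243 = 729
g[19] = 2·max(17,486) = 2·486 = 972
g[20] = 2·max(18,729) = 2·729 = 1458
g[21] = 3·max(18,729) = 3·729 = 2187
One optimal split: 3 + 3 + 3 + 3 + 3 + 3 + 3; product 3·3·3·3·3·3·3 = 2187.

2187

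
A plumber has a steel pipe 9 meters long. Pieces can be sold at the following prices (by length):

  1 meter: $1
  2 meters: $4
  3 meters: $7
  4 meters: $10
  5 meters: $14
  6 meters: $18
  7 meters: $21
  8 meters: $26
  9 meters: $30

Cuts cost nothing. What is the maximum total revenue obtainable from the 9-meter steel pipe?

Consider every possible first cut. R[k] is the best of p[i]+R[k−i] over all sellable i≤k.
R[1] = 1
R[2] = max(1+1, 4+0) = 4
R[3] = max(1+4, 4+1, 7+0) = 7
R[4] = max(1+7, 4+4, 7+1, 10+0) = 10
R[5] = max(1+10, 4+7, 7+4, 10+1, 14+0) = 14
R[6] = max(1+14, 4+10, 7+7, 10+4, 14+1, 18+0) = 18
R[7] = max(1+18, 4+14, 7+10, …, 18+1, 21+0) = 21
R[8] = max(1+21, 4+18, 7+14, …, 21+1, 26+0) = 26
R[9] = max(1+26, 4+21, 7+18, …, 26+1, 30+0) = 30
Best is to sell the whole 9-meter piece uncut for $30.

30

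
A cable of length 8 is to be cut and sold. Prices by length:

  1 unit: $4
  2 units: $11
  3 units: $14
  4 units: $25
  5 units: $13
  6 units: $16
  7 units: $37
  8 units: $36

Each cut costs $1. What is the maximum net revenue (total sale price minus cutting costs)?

Let net[k] be the best obtainable value from length k. For each k, try every first piece i and keep the best of price[i] + net[k−i] minus the 1 cut fee when i<k.
net[1] = 4
net[2] = max(4+4-1, 11+0) = 11
net[3] = max(4+11-1, 11+4-1, 14+0) = 14
net[4] = max(4+14-1, 11+11-1, 14+4-1, 25+0) = 25
net[5] = max(4+25-1, 11+14-1, 14+11-1, 25+4-1, 13+0) = 28
net[6] = max(4+28-1, 11+25-1, 14+14-1, 25+11-1, 13+4-1, 16+0) = 35
net[7] = max(4+35-1, 11+28-1, 14+25-1, …, 16+4-1, 37+0) = 38
net[8] = max(4+38-1, 11+35-1, 14+28-1, …, 37+4-1, 36+0) = 49
One optimal plan: pieces 4 + 4 (1 cut) → $50 − $1 = $49.

49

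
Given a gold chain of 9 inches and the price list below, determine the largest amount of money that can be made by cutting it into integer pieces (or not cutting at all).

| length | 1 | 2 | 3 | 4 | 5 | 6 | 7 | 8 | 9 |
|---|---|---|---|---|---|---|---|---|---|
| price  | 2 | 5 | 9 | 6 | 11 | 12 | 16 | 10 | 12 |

27

Consider every possible first cut. v[k] is the best of p[i]+v[k−i] over all sellable i≤k.
v[1] = 2
v[2] = 5
v[3] = 9
v[4] = 11  (first piece 1, then v[3]=9)
v[5] = 14  (first piece 2, then v[3]=9)
v[6] = 18  (first piece 3, then v[3]=9)
v[7] = 20  (first piece 1, then v[6]=18)
v[8] = 23  (first piece 2, then v[6]=18)
v[9] = 27  (first piece 3, then v[6]=18)
One optimal cutting: 3 + 3 + 3 → $9 + $9 + $9 = $27.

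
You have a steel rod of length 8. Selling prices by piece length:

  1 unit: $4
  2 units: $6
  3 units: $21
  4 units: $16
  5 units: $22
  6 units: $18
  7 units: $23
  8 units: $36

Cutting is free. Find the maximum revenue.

50

Consider every possible first cut. r[k] is the best of p[i]+r[k−i] over all sellable i≤k.
r[1] = 4
r[2] = 8  (first piece 1, then r[1]=4)
r[3] = 21
r[4] = 25  (first piece 1, then r[3]=21)
r[5] = 29  (first piece 1, then r[4]=25)
r[6] = 42  (first piece 3, then r[3]=21)
r[7] = 46  (first piece 1, then r[6]=42)
r[8] = 50  (first piece 1, then r[7]=46)
One optimal cutting: 3 + 3 + 1 + 1 → $21 + $21 + $4 + $4 = $50.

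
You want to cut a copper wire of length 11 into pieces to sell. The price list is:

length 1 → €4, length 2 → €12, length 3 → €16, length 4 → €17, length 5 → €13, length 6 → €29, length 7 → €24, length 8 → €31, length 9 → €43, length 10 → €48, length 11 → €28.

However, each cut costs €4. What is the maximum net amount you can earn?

51

Build v[k] bottom-up: v[k] = max over allowed piece i of (p[i] + v[k−i]) − 4 per cut.
v[1] = 4
v[2] = 12
v[3] = 16
v[4] = 20  (first piece 2, then v[2]=12)
v[5] = 24  (first piece 2, then v[3]=16)
v[6] = 29
v[7] = 32  (first piece 2, then v[5]=24)
v[8] = 37  (first piece 2, then v[6]=29)
v[9] = 43
v[10] = 48
v[11] = 51  (first piece 2, then v[9]=43)
One optimal plan: pieces 9 + 2 (1 cut) → €55 − €4 = €51.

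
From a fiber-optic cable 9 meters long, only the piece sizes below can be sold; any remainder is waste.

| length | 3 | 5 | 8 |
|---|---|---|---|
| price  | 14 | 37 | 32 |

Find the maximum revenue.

Let best[k] be the best obtainable value from length k. For each k, try every first piece i and keep the best of price[i] + best[k−i].
best[1] = 0
best[2] = 0
best[3] = 14
best[4] = 14
best[5] = max(14+0, 37+0) = 37
best[6] = max(14+14, 37+0) = 37
best[7] = max(14+14, 37+0) = 37
best[8] = max(14+37, 37+14, 32+0) = 51
best[9] = max(14+37, 37+14, 32+0) = 51
One optimal cutting: pieces 5 + 3 with 1 meter of scrap → $51.

51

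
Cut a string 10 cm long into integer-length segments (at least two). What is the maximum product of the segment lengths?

36

Let prod[k] be the best product for length k (with at least one cut). For each first piece i, the rest contributes max(k−i, prod[k−i]).
prod[2] = 1*max(1,0) = 1*1 = 1
prod[3] = max(1*2, 2*1) = 2
prod[4] = max(1*3, 2*2, 3*1) = 4
prod[5] = max(1*4, 2*3, 3*2, 4*1) = 6
prod[6] = max(1*6, 2*4, 3*3, 4*2, 5*1) = 9
prod[7] = max(1*9, 2*6, 3*4, 4*3, 5*2, 6*1) = 12
prod[8] = max(1*12, 2*9, 3*6, …, 6*2, 7*1) = 18
prod[9] = max(1*18, 2*12, 3*9, …, 7*2, 8*1) = 27
prod[10] = max(1*27, 2*18, 3*12, …, 8*2, 9*1) = 36
One optimal split: 3 + 3 + 2 + 2; product 3*3*2*2 = 36.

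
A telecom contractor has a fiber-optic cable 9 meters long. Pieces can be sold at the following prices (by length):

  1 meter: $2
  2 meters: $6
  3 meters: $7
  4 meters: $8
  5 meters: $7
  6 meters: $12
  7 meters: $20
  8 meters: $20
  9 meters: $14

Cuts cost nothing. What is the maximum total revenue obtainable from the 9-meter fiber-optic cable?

26

Let r[k] be the best obtainable value from length k. For each k, try every first piece i and keep the best of price[i] + r[k−i].
r[1] = 2
r[2] = max(2+2, 6+0) = 6
r[3] = max(2+6, 6+2, 7+0) = 8
r[4] = max(2+8, 6+6, 7+2, 8+0) = 12
r[5] = max(2+12, 6+8, 7+6, 8+2, 7+0) = 14
r[6] = max(2+14, 6+12, 7+8, 8+6, 7+2, 12+0) = 18
r[7] = max(2+18, 6+14, 7+12, …, 12+2, 20+0) = 20
r[8] = max(2+20, 6+18, 7+14, …, 20+2, 20+0) = 24
r[9] = max(2+24, 6+20, 7+18, …, 20+2, 14+0) = 26
One optimal cutting: 2 + 2 + 2 + 2 + 1 → $6 + $6 + $6 + $6 + $2 = $26.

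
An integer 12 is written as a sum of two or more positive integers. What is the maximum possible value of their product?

81

Let P[k] be the best product for length k (with at least one cut). For each first piece i, the rest contributes max(k−i, P[k−i]).
Small cases: P[2]=1, P[3]=2, P[4]=4, P[5]=6, P[6]=9, P[7]=12.
P[8] = 2·max(6,9) = 2·9 = 18
P[9] = 3·max(6,9) = 3·9 = 27
P[10] = 2·max(8,18) = 2·18 = 36
P[11] = 2·max(9,27) = 2·27 = 54
P[12] = 3·max(9,27) = 3·27 = 81
One optimal split: 3 + 3 + 3 + 3; product 3·3·3·3 = 81.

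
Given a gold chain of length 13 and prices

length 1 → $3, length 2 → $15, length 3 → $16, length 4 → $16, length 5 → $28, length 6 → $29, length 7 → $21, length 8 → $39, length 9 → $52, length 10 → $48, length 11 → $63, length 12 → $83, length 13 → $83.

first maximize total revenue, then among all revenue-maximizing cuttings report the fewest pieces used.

7

Let r[k] be the best obtainable value from length k. For each k, try every first piece i and keep the best of price[i] + r[k−i].
r[1] = 3
r[2] = 15
r[3] = 18  (first piece 1, then r[2]=15)
r[4] = 30  (first piece 2, then r[2]=15)
r[5] = 33  (first piece 1, then r[4]=30)
r[6] = 45  (first piece 2, then r[4]=30)
r[7] = 48  (first piece 1, then r[6]=45)
r[8] = 60  (first piece 2, then r[6]=45)
r[9] = 63  (first piece 1, then r[8]=60)
r[10] = 75  (first piece 2, then r[8]=60)
r[11] = 78  (first piece 1, then r[10]=75)
r[12] = 90  (first piece 2, then r[10]=75)
r[13] = 93  (first piece 1, then r[12]=90)
Maximum revenue is $93.
Now minimize piece count subject to staying optimal: for each k, pieces[k] = 1 + min over i with p[i]+r[k−i]=r[k] of pieces[k−i].
pieces[10] = 5
pieces[11] = 6
pieces[12] = 6
pieces[13] = 7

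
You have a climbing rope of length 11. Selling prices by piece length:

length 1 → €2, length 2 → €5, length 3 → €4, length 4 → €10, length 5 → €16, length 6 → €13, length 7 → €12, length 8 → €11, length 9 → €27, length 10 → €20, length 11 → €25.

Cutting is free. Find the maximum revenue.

Build best[k] bottom-up: best[k] = max over allowed piece i of (p[i] + best[k−i]).
best[1] = 2
best[2] = max(2+2, 5+0) = 5
best[3] = max(2+5, 5+2, 4+0) = 7
best[4] = max(2+7, 5+5, 4+2, 10+0) = 10
best[5] = max(2+10, 5+7, 4+5, 10+2, 16+0) = 16
best[6] = max(2+16, 5+10, 4+7, 10+5, 16+2, 13+0) = 18
best[7] = max(2+18, 5+16, 4+10, …, 13+2, 12+0) = 21
best[8] = max(2+21, 5+18, 4+16, …, 12+2, 11+0) = 23
best[9] = max(2+23, 5+21, 4+18, …, 11+2, 27+0) = 27
best[10] = max(2+27, 5+23, 4+21, …, 27+2, 20+0) = 32
best[11] = max(2+32, 5+27, 4+23, …, 20+2, 25+0) = 34
One optimal cutting: 5 + 5 + 1 → €16 + €16 + €2 = €34.

34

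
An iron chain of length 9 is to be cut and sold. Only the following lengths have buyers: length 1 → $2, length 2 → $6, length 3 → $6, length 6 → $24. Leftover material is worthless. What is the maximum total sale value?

Let f[k] be the best obtainable value from length k. For each k, try every first piece i and keep the best of price[i] + f[k−i].
f[1] = 2
f[2] = 6
f[3] = 8  (first piece 1, then f[2]=6)
f[4] = 12  (first piece 2, then f[2]=6)
f[5] = 14  (first piece 1, then f[4]=12)
f[6] = 24
f[7] = 26  (first piece 1, then f[6]=24)
f[8] = 30  (first piece 2, then f[6]=24)
f[9] = 32  (first piece 1, then f[8]=30)
One optimal cutting: 6 + 2 + 1 → $32.

32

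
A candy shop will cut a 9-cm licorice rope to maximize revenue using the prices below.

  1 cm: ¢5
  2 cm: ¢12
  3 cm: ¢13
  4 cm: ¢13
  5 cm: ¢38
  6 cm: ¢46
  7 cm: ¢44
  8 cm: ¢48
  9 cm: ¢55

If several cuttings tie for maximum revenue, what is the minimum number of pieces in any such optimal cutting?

Build r[k] bottom-up: r[k] = max over allowed piece i of (p[i] + r[k−i]).
r[1] = 5
r[2] = max(5+5, 12+0) = 12
r[3] = max(5+12, 12+5, 13+0) = 17
r[4] = max(5+17, 12+12, 13+5, 13+0) = 24
r[5] = max(5+24, 12+17, 13+12, 13+5, 38+0) = 38
r[6] = max(5+38, 12+24, 13+17, 13+12, 38+5, 46+0) = 46
r[7] = max(5+46, 12+38, 13+24, …, 46+5, 44+0) = 51
r[8] = max(5+51, 12+46, 13+38, …, 44+5, 48+0) = 58
r[9] = max(5+58, 12+51, 13+46, …, 48+5, 55+0) = 63
Maximum revenue is ¢63.
Now minimize piece count subject to staying optimal: for each k, pieces[k] = 1 + min over i with p[i]+r[k−i]=r[k] of pieces[k−i].
pieces[6] = 1
pieces[7] = 2
pieces[8] = 2
pieces[9] = 3

3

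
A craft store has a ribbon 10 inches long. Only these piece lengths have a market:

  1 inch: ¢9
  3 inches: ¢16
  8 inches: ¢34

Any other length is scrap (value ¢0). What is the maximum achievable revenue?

90

Build best[k] bottom-up: best[k] = max over allowed piece i of (p[i] + best[k−i]).
best[1] = 9
best[2] = 18  (first piece 1, then best[1]=9)
best[3] = 27  (first piece 1, then best[2]=18)
best[4] = 36  (first piece 1, then best[3]=27)
best[5] = 45  (first piece 1, then best[4]=36)
best[6] = 54  (first piece 1, then best[5]=45)
best[7] = 63  (first piece 1, then best[6]=54)
best[8] = 72  (first piece 1, then best[7]=63)
best[9] = 81  (first piece 1, then best[8]=72)
best[10] = 90  (first piece 1, then best[9]=81)
One optimal cutting: 1 + 1 + 1 + 1 + 1 + 1 + 1 + 1 + 1 + 1 → ¢90.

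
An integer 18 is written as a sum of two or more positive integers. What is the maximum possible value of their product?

Let f[k] be the best product for length k (with at least one cut). For each first piece i, the rest contributes max(k−i, f[k−i]).
f[2] = 1×max(1,0) = 1×1 = 1
f[3] = 1×max(2,1) = 1×2 = 2
f[4] = 2×max(2,1) = 2×2 = 4
f[5] = 2×max(3,2) = 2×3 = 6
f[6] = 3×max(3,2) = 3×3 = 9
f[7] = 2×max(5,6) = 2×6 = 12
f[8] = 2×max(6,9) = 2×9 = 18
f[9] = 3×max(6,9) = 3×9 = 27
f[10] = 2×max(8,18) = 2×18 = 36
f[11] = 2×max(9,27) = 2×27 = 54
f[12] = 3×max(9,27) = 3×27 = 81
f[13] = 2×max(11,54) = 2×54 = 108
f[14] = 2×max(12,81) = 2×81 = 162
f[15] = 3×max(12,81) = 3×81 = 243
f[16] = 2×max(14,162) = 2×162 = 324
f[17] = 2×max(15,243) = 2×243 = 486
f[18] = 3×max(15,243) = 3×243 = 729
One optimal split: 3 + 3 + 3 + 3 + 3 + 3; product 3×3×3×3×3×3 = 729.

729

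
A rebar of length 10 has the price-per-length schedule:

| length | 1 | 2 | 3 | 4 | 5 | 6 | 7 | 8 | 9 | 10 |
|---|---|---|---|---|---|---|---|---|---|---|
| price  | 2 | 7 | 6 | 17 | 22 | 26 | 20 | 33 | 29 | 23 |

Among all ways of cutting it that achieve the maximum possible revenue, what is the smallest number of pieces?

2

Build r[k] bottom-up: r[k] = max over allowed piece i of (p[i] + r[k−i]).
r[1] = 2
r[2] = 7
r[3] = 9  (first piece 1, then r[2]=7)
r[4] = 17
r[5] = 22
r[6] = 26
r[7] = 29  (first piece 2, then r[5]=22)
r[8] = 34  (first piece 4, then r[4]=17)
r[9] = 39  (first piece 4, then r[5]=22)
r[10] = 44  (first piece 5, then r[5]=22)
Maximum revenue is ₹44.
Now minimize piece count subject to staying optimal: for each k, pieces[k] = 1 + min over i with p[i]+r[k−i]=r[k] of pieces[k−i].
pieces[7] = 2
pieces[8] = 2
pieces[9] = 2
pieces[10] = 2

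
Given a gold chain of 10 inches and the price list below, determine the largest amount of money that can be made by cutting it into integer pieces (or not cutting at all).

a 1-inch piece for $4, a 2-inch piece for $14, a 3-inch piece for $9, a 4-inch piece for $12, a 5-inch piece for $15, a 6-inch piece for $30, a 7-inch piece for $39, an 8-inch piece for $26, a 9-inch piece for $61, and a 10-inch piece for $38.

70

Let R[k] be the best obtainable value from length k. For each k, try every first piece i and keep the best of price[i] + R[k−i].
R[1] = 4
R[2] = 14
R[3] = 18  (first piece 1, then R[2]=14)
R[4] = 28  (first piece 2, then R[2]=14)
R[5] = 32  (first piece 1, then R[4]=28)
R[6] = 42  (first piece 2, then R[4]=28)
R[7] = 46  (first piece 1, then R[6]=42)
R[8] = 56  (first piece 2, then R[6]=42)
R[9] = 61
R[10] = 70  (first piece 2, then R[8]=56)
One optimal cutting: 2 + 2 + 2 + 2 + 2 → $14 + $14 + $14 + $14 + $14 = $70.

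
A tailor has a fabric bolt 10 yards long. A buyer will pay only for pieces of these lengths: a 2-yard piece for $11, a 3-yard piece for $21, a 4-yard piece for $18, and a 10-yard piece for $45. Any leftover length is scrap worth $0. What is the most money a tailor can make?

Build r[k] bottom-up: r[k] = max over allowed piece i of (p[i] + r[k−i]).
r[1] = 0
r[2] = 11
r[3] = max(11+0, 21+0) = 21
r[4] = max(11+11, 21+0, 18+0) = 22
r[5] = max(11+21, 21+11, 18+0) = 32
r[6] = max(11+22, 21+21, 18+11) = 42
r[7] = max(11+32, 21+22, 18+21) = 43
r[8] = max(11+42, 21+32, 18+22) = 53
r[9] = max(11+43, 21+42, 18+32) = 63
r[10] = max(11+53, 21+43, 18+42, 45+0) = 64
One optimal cutting: 3 + 3 + 2 + 2 → $64.

64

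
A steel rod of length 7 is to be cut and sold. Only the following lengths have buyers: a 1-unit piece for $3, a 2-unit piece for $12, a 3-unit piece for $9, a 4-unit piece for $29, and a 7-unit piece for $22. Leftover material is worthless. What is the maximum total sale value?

44

Build f[k] bottom-up: f[k] = max over allowed piece i of (p[i] + f[k−i]).
f[1] = 3
f[2] = max(3+3, 12+0) = 12
f[3] = max(3+12, 12+3, 9+0) = 15
f[4] = max(3+15, 12+12, 9+3, 29+0) = 29
f[5] = max(3+29, 12+15, 9+12, 29+3) = 32
f[6] = max(3+32, 12+29, 9+15, 29+12) = 41
f[7] = max(3+41, 12+32, 9+29, 29+15, 22+0) = 44
One optimal cutting: 4 + 2 + 1 → $44.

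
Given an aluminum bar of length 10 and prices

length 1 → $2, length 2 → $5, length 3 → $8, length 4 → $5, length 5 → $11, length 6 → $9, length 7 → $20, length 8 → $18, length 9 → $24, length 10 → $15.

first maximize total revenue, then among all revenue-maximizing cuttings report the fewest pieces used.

Consider every possible first cut. r[k] is the best of p[i]+r[k−i] over all sellable i≤k.
r[1] = 2
r[2] = max(2+2, 5+0) = 5
r[3] = max(2+5, 5+2, 8+0) = 8
r[4] = max(2+8, 5+5, 8+2, 5+0) = 10
r[5] = max(2+10, 5+8, 8+5, 5+2, 11+0) = 13
r[6] = max(2+13, 5+10, 8+8, 5+5, 11+2, 9+0) = 16
r[7] = max(2+16, 5+13, 8+10, …, 9+2, 20+0) = 20
r[8] = max(2+20, 5+16, 8+13, …, 20+2, 18+0) = 22
r[9] = max(2+22, 5+20, 8+16, …, 18+2, 24+0) = 25
r[10] = max(2+25, 5+22, 8+20, …, 24+2, 15+0) = 28
Maximum revenue is $28.
Now minimize piece count subject to staying optimal: for each k, pieces[k] = 1 + min over i with p[i]+r[k−i]=r[k] of pieces[k−i].
pieces[7] = 1
pieces[8] = 2
pieces[9] = 2
pieces[10] = 2

2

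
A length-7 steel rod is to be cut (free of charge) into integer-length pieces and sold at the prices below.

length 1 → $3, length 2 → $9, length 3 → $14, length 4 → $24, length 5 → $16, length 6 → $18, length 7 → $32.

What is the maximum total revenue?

38

Let v[k] be the best obtainable value from length k. For each k, try every first piece i and keep the best of price[i] + v[k−i].
v[1] = 3
v[2] = max(3+3, 9+0) = 9
v[3] = max(3+9, 9+3, 14+0) = 14
v[4] = max(3+14, 9+9, 14+3, 24+0) = 24
v[5] = max(3+24, 9+14, 14+9, 24+3, 16+0) = 27
v[6] = max(3+27, 9+24, 14+14, 24+9, 16+3, 18+0) = 33
v[7] = max(3+33, 9+27, 14+24, …, 18+3, 32+0) = 38
One optimal cutting: 4 + 3 → $24 + $14 = $38.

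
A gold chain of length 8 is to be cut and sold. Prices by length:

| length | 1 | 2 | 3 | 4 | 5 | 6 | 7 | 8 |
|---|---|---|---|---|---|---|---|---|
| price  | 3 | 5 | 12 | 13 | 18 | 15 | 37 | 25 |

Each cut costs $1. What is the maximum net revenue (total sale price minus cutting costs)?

39

Consider every possible first cut. v[k] is the best of p[i]+v[k−i] over all sellable i≤k, charging 1 whenever i<k.
v[1] = 3
v[2] = max(3+3-1, 5+0) = 5
v[3] = max(3+5-1, 5+3-1, 12+0) = 12
v[4] = max(3+12-1, 5+5-1, 12+3-1, 13+0) = 14
v[5] = max(3+14-1, 5+12-1, 12+5-1, 13+3-1, 18+0) = 18
v[6] = max(3+18-1, 5+14-1, 12+12-1, 13+5-1, 18+3-1, 15+0) = 23
v[7] = max(3+23-1, 5+18-1, 12+14-1, …, 15+3-1, 37+0) = 37
v[8] = max(3+37-1, 5+23-1, 12+18-1, …, 37+3-1, 25+0) = 39
One optimal plan: pieces 7 + 1 (1 cut) → $40 − $1 = $39.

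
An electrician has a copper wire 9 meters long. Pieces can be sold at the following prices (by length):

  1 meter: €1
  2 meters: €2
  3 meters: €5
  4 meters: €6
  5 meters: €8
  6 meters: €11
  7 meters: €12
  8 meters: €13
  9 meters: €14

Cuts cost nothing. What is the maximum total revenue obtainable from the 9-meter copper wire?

16

Build v[k] bottom-up: v[k] = max over allowed piece i of (p[i] + v[k−i]).
v[1] = 1
v[2] = max(1+1, 2+0) = 2
v[3] = max(1+2, 2+1, 5+0) = 5
v[4] = max(1+5, 2+2, 5+1, 6+0) = 6
v[5] = max(1+6, 2+5, 5+2, 6+1, 8+0) = 8
v[6] = max(1+8, 2+6, 5+5, 6+2, 8+1, 11+0) = 11
v[7] = max(1+11, 2+8, 5+6, …, 11+1, 12+0) = 12
v[8] = max(1+12, 2+11, 5+8, …, 12+1, 13+0) = 13
v[9] = max(1+13, 2+12, 5+11, …, 13+1, 14+0) = 16
One optimal cutting: 6 + 3 → €11 + €5 = €16.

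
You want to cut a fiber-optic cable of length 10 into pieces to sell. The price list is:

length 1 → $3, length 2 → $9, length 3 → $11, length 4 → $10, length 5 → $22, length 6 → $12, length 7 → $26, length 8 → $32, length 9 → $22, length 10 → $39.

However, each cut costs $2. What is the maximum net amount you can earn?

42

Let r[k] be the best obtainable value from length k. For each k, try every first piece i and keep the best of price[i] + r[k−i] minus the 2 cut fee when i<k.
r[1] = 3
r[2] = max(3+3-2, 9+0) = 9
r[3] = max(3+9-2, 9+3-2, 11+0) = 11
r[4] = max(3+11-2, 9+9-2, 11+3-2, 10+0) = 16
r[5] = max(3+16-2, 9+11-2, 11+9-2, 10+3-2, 22+0) = 22
r[6] = max(3+22-2, 9+16-2, 11+11-2, 10+9-2, 22+3-2, 12+0) = 23
r[7] = max(3+23-2, 9+22-2, 11+16-2, …, 12+3-2, 26+0) = 29
r[8] = max(3+29-2, 9+23-2, 11+22-2, …, 26+3-2, 32+0) = 32
r[9] = max(3+32-2, 9+29-2, 11+23-2, …, 32+3-2, 22+0) = 36
r[10] = max(3+36-2, 9+32-2, 11+29-2, …, 22+3-2, 39+0) = 42
One optimal plan: pieces 5 + 5 (1 cut) → $44 − $2 = $42.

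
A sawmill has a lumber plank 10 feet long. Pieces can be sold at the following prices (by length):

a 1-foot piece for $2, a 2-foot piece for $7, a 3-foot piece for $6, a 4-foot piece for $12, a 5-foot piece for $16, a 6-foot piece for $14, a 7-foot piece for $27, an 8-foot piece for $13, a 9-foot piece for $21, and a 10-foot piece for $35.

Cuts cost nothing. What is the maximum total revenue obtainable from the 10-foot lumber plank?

Build R[k] bottom-up: R[k] = max over allowed piece i of (p[i] + R[k−i]).
R[1] = 2
R[2] = 7
R[3] = 9  (first piece 1, then R[2]=7)
R[4] = 14  (first piece 2, then R[2]=7)
R[5] = 16  (first piece 1, then R[4]=14)
R[6] = 21  (first piece 2, then R[4]=14)
R[7] = 27
R[8] = 29  (first piece 1, then R[7]=27)
R[9] = 34  (first piece 2, then R[7]=27)
R[10] = 36  (first piece 1, then R[9]=34)
One optimal cutting: 7 + 2 + 1 → $27 + $7 + $2 = $36.

36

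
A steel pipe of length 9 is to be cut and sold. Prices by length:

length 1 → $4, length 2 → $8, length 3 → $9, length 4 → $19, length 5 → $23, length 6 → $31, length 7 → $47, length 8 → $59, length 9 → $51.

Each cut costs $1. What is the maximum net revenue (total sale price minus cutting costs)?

62

Let r[k] be the best obtainable value from length k. For each k, try every first piece i and keep the best of price[i] + r[k−i] minus the 1 cut fee when i<k.
r[1] = 4
r[2] = max(4+4-1, 8+0) = 8
r[3] = max(4+8-1, 8+4-1, 9+0) = 11
r[4] = max(4+11-1, 8+8-1, 9+4-1, 19+0) = 19
r[5] = max(4+19-1, 8+11-1, 9+8-1, 19+4-1, 23+0) = 23
r[6] = max(4+23-1, 8+19-1, 9+11-1, 19+8-1, 23+4-1, 31+0) = 31
r[7] = max(4+31-1, 8+23-1, 9+19-1, …, 31+4-1, 47+0) = 47
r[8] = max(4+47-1, 8+31-1, 9+23-1, …, 47+4-1, 59+0) = 59
r[9] = max(4+59-1, 8+47-1, 9+31-1, …, 59+4-1, 51+0) = 62
One optimal plan: pieces 8 + 1 (1 cut) → $63 − $1 = $62.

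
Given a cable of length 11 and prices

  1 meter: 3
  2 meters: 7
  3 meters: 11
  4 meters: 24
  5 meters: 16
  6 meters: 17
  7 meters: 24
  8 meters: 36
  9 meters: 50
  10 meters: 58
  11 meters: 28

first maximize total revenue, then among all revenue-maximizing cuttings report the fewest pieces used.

2

Build r[k] bottom-up: r[k] = max over allowed piece i of (p[i] + r[k−i]).
r[1] = 3
r[2] = 7
r[3] = 11
r[4] = 24
r[5] = 27  (first piece 1, then r[4]=24)
r[6] = 31  (first piece 2, then r[4]=24)
r[7] = 35  (first piece 3, then r[4]=24)
r[8] = 48  (first piece 4, then r[4]=24)
r[9] = 51  (first piece 1, then r[8]=48)
r[10] = 58
r[11] = 61  (first piece 1, then r[10]=58)
Maximum revenue is 61.
Now minimize piece count subject to staying optimal: for each k, pieces[k] = 1 + min over i with p[i]+r[k−i]=r[k] of pieces[k−i].
pieces[8] = 2
pieces[9] = 3
pieces[10] = 1
pieces[11] = 2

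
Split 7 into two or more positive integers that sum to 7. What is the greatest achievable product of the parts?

12

Let P[k] be the best product for length k (with at least one cut). For each first piece i, the rest contributes max(k−i, P[k−i]).
P[2] = 1·max(1,0) = 1·1 = 1
P[3] = 1·max(2,1) = 1·2 = 2
P[4] = 2·max(2,1) = 2·2 = 4
P[5] = 2·max(3,2) = 2·3 = 6
P[6] = 3·max(3,2) = 3·3 = 9
P[7] = 2·max(5,6) = 2·6 = 12
One optimal split: 3 + 2 + 2; product 3·2·2 = 12.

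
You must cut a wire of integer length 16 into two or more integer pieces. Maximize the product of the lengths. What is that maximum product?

Let m[k] be the best product for length k (with at least one cut). For each first piece i, the rest contributes max(k−i, m[k−i]).
m[2] = 1*max(1,0) = 1*1 = 1
m[3] = max(1*2, 2*1) = 2
m[4] = max(1*3, 2*2, 3*1) = 4
m[5] = max(1*4, 2*3, 3*2, 4*1) = 6
m[6] = max(1*6, 2*4, 3*3, 4*2, 5*1) = 9
m[7] = max(1*9, 2*6, 3*4, 4*3, 5*2, 6*1) = 12
m[8] = max(1*12, 2*9, 3*6, …, 6*2, 7*1) = 18
m[9] = max(1*18, 2*12, 3*9, …, 7*2, 8*1) = 27
m[10] = max(1*27, 2*18, 3*12, …, 8*2, 9*1) = 36
m[11] = max(1*36, 2*27, 3*18, …, 9*2, 10*1) = 54
m[12] = max(1*54, 2*36, 3*27, …, 10*2, 11*1) = 81
m[13] = max(1*81, 2*54, 3*36, …, 11*2, 12*1) = 108
m[14] = max(1*108, 2*81, 3*54, …, 12*2, 13*1) = 162
m[15] = max(1*162, 2*108, 3*81, …, 13*2, 14*1) = 243
m[16] = max(1*243, 2*162, 3*108, …, 14*2, 15*1) = 324
One optimal split: 3 + 3 + 3 + 3 + 2 + 2; product 3*3*3*3*2*2 = 324.

324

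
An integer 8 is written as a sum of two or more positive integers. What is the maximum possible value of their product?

Fill P[k] for k=2..8: at each k try every first piece i and multiply by the better of (k−i) uncut or P[k−i].
P[2] = 1·max(1,0) = 1·1 = 1
P[3] = 1·max(2,1) = 1·2 = 2
P[4] = 2·max(2,1) = 2·2 = 4
P[5] = 2·max(3,2) = 2·3 = 6
P[6] = 3·max(3,2) = 3·3 = 9
P[7] = 2·max(5,6) = 2·6 = 12
P[8] = 2·max(6,9) = 2·9 = 18
One optimal split: 3 + 3 + 2; product 3·3·2 = 18.

18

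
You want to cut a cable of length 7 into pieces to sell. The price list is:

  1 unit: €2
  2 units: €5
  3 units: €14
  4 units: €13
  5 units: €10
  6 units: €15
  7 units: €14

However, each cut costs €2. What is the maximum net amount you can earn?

Consider every possible first cut. net[k] is the best of p[i]+net[k−i] over all sellable i≤k, charging 2 whenever i<k.
net[1] = 2
net[2] = max(2+2-2, 5+0) = 5
net[3] = max(2+5-2, 5+2-2, 14+0) = 14
net[4] = max(2+14-2, 5+5-2, 14+2-2, 13+0) = 14
net[5] = max(2+14-2, 5+14-2, 14+5-2, 13+2-2, 10+0) = 17
net[6] = max(2+17-2, 5+14-2, 14+14-2, 13+5-2, 10+2-2, 15+0) = 26
net[7] = max(2+26-2, 5+17-2, 14+14-2, …, 15+2-2, 14+0) = 26
One optimal plan: pieces 3 + 3 + 1 (2 cuts) → €30 − €4 = €26.

26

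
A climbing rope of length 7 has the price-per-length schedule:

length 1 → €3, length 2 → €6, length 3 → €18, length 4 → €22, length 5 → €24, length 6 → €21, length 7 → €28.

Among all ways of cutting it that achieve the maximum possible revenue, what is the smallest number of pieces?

2

Consider every possible first cut. r[k] is the best of p[i]+r[k−i] over all sellable i≤k.
r[1] = 3
r[2] = max(3+3, 6+0) = 6
r[3] = max(3+6, 6+3, 18+0) = 18
r[4] = max(3+18, 6+6, 18+3, 22+0) = 22
r[5] = max(3+22, 6+18, 18+6, 22+3, 24+0) = 25
r[6] = max(3+25, 6+22, 18+18, 22+6, 24+3, 21+0) = 36
r[7] = max(3+36, 6+25, 18+22, …, 21+3, 28+0) = 40
Maximum revenue is €40.
Now minimize piece count subject to staying optimal: for each k, pieces[k] = 1 + min over i with p[i]+r[k−i]=r[k] of pieces[k−i].
pieces[4] = 1
pieces[5] = 2
pieces[6] = 2
pieces[7] = 2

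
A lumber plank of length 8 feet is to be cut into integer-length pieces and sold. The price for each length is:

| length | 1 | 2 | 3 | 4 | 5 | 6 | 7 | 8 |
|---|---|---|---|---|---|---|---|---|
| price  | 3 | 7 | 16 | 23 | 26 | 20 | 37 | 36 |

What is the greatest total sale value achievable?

46

Let r[k] be the best obtainable value from length k. For each k, try every first piece i and keep the best of price[i] + r[k−i].
r[1] = 3
r[2] = 7
r[3] = 16
r[4] = 23
r[5] = 26  (first piece 1, then r[4]=23)
r[6] = 32  (first piece 3, then r[3]=16)
r[7] = 39  (first piece 3, then r[4]=23)
r[8] = 46  (first piece 4, then r[4]=23)
One optimal cutting: 4 + 4 → $23 + $23 = $46.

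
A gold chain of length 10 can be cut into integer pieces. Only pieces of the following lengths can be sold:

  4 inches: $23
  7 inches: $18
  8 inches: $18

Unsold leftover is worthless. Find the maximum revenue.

Consider every possible first cut. r[k] is the best of p[i]+r[k−i] over all sellable i≤k.
r[1] = 0
r[2] = 0
r[3] = 0
r[4] = 23
r[5] = 23
r[6] = 23
r[7] = max(23+0, 18+0) = 23
r[8] = max(23+23, 18+0, 18+0) = 46
r[9] = max(23+23, 18+0, 18+0) = 46
r[10] = max(23+23, 18+0, 18+0) = 46
One optimal cutting: pieces 4 + 4 with 2 inches of scrap → $46.

46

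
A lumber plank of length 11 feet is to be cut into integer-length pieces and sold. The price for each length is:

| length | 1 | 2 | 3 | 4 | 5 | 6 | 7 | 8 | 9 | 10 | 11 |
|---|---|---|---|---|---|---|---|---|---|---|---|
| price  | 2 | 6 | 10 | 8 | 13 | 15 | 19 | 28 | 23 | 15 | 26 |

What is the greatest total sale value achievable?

Consider every possible first cut. R[k] is the best of p[i]+R[k−i] over all sellable i≤k.
R[1] = 2
R[2] = 6
R[3] = 10
R[4] = 12  (first piece 1, then R[3]=10)
R[5] = 16  (first piece 2, then R[3]=10)
R[6] = 20  (first piece 3, then R[3]=10)
R[7] = 22  (first piece 1, then R[6]=20)
R[8] = 28
R[9] = 30  (first piece 1, then R[8]=28)
R[10] = 34  (first piece 2, then R[8]=28)
R[11] = 38  (first piece 3, then R[8]=28)
One optimal cutting: 8 + 3 → $28 + $10 = $38.

38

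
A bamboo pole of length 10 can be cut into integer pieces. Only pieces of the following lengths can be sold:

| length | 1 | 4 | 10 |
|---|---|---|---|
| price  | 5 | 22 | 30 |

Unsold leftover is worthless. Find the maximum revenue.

54

Build best[k] bottom-up: best[k] = max over allowed piece i of (p[i] + best[k−i]).
best[1] = 5
best[2] = 10  (first piece 1, then best[1]=5)
best[3] = 15  (first piece 1, then best[2]=10)
best[4] = max(5+15, 22+0) = 22
best[5] = max(5+22, 22+5) = 27
best[6] = max(5+27, 22+10) = 32
best[7] = max(5+32, 22+15) = 37
best[8] = max(5+37, 22+22) = 44
best[9] = max(5+44, 22+27) = 49
best[10] = max(5+49, 22+32, 30+0) = 54
One optimal cutting: 4 + 4 + 1 + 1 → $54.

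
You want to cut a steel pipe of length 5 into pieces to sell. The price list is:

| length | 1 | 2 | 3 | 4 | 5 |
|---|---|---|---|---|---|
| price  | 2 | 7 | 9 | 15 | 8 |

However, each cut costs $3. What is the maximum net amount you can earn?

Let r[k] be the best obtainable value from length k. For each k, try every first piece i and keep the best of price[i] + r[k−i] minus the 3 cut fee when i<k.
r[1] = 2
r[2] = max(2+2-3, 7+0) = 7
r[3] = max(2+7-3, 7+2-3, 9+0) = 9
r[4] = max(2+9-3, 7+7-3, 9+2-3, 15+0) = 15
r[5] = max(2+15-3, 7+9-3, 9+7-3, 15+2-3, 8+0) = 14
One optimal plan: pieces 4 + 1 (1 cut) → $17 − $3 = $14.

14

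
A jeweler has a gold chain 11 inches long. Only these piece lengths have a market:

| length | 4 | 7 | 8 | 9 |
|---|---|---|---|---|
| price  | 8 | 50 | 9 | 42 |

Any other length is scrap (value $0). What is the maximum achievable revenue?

58

Consider every possible first cut. best[k] is the best of p[i]+best[k−i] over all sellable i≤k.
best[1] = 0
best[2] = 0
best[3] = 0
best[4] = 8
best[5] = 8
best[6] = 8
best[7] = 50
best[8] = 50
best[9] = 50
best[10] = 50
best[11] = 58  (first piece 4, then best[7]=50)
One optimal cutting: 7 + 4 → $58.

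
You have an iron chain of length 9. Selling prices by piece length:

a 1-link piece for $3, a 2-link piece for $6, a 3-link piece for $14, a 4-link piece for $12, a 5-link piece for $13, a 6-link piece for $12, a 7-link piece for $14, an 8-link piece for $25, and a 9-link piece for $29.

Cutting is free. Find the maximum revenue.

42

Consider every possible first cut. r[k] is the best of p[i]+r[k−i] over all sellable i≤k.
r[1] = 3
r[2] = max(3+3, 6+0) = 6
r[3] = max(3+6, 6+3, 14+0) = 14
r[4] = max(3+14, 6+6, 14+3, 12+0) = 17
r[5] = max(3+17, 6+14, 14+6, 12+3, 13+0) = 20
r[6] = max(3+20, 6+17, 14+14, 12+6, 13+3, 12+0) = 28
r[7] = max(3+28, 6+20, 14+17, …, 12+3, 14+0) = 31
r[8] = max(3+31, 6+28, 14+20, …, 14+3, 25+0) = 34
r[9] = max(3+34, 6+31, 14+28, …, 25+3, 29+0) = 42
One optimal cutting: 3 + 3 + 3 → $14 + $14 + $14 = $42.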